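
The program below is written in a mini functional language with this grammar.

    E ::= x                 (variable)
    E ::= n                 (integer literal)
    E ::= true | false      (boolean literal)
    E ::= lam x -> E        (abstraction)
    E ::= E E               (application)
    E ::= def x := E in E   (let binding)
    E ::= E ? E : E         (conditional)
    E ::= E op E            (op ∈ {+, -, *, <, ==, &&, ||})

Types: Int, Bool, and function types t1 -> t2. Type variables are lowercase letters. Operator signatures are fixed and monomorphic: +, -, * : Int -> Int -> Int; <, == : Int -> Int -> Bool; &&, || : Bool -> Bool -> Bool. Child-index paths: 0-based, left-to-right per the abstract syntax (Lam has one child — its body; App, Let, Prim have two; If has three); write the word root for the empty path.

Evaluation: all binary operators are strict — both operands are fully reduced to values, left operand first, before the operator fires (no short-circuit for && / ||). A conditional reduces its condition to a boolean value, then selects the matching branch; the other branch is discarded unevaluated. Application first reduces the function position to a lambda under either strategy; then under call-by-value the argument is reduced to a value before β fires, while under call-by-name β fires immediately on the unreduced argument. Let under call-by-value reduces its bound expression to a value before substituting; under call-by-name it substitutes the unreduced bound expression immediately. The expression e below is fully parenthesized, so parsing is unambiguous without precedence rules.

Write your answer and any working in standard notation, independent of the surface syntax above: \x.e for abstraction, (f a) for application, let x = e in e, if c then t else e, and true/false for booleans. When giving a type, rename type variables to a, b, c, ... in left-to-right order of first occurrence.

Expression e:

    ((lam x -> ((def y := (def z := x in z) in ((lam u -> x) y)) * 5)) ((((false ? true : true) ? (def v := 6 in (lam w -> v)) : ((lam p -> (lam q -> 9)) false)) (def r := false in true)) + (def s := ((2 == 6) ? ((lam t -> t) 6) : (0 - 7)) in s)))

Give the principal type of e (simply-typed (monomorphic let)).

Answer: Int

Trace:
x : a
let z : a
z : a
let y : a
x : a
\u._ : b -> a
y : a
  unify b -> a ~ a -> c
  unify b ~ a
  unify a ~ c
_ _ : c
  unify c ~ Int
  unify Int ~ Int
\x._ : Int -> Int
  unify Bool ~ Bool
  unify Bool ~ Bool
  unify Bool ~ Bool
let v : Int
v : Int
\w._ : d -> Int
\q._ : f -> Int
\p._ : e -> f -> Int
  unify e -> f -> Int ~ Bool -> g
  unify e ~ Bool
  unify f -> Int ~ g
_ _ : f -> Int
  unify d -> Int ~ f -> Int
  unify d ~ f
  unify Int ~ Int
let r : Bool
  unify f -> Int ~ Bool -> h
  unify f ~ Bool
  unify Int ~ h
_ _ : Int
  unify Int ~ Int
  unify Int ~ Int
  unify Int ~ Int
  unify Bool ~ Bool
t : i
\t._ : i -> i
  unify i -> i ~ Int -> j
  unify i ~ Int
  unify Int ~ j
_ _ : Int
  unify Int ~ Int
  unify Int ~ Int
  unify Int ~ Int
let s : Int
s : Int
  unify Int ~ Int
  unify Int -> Int ~ Int -> k
  unify Int ~ Int
  unify Int ~ k
_ _ : Int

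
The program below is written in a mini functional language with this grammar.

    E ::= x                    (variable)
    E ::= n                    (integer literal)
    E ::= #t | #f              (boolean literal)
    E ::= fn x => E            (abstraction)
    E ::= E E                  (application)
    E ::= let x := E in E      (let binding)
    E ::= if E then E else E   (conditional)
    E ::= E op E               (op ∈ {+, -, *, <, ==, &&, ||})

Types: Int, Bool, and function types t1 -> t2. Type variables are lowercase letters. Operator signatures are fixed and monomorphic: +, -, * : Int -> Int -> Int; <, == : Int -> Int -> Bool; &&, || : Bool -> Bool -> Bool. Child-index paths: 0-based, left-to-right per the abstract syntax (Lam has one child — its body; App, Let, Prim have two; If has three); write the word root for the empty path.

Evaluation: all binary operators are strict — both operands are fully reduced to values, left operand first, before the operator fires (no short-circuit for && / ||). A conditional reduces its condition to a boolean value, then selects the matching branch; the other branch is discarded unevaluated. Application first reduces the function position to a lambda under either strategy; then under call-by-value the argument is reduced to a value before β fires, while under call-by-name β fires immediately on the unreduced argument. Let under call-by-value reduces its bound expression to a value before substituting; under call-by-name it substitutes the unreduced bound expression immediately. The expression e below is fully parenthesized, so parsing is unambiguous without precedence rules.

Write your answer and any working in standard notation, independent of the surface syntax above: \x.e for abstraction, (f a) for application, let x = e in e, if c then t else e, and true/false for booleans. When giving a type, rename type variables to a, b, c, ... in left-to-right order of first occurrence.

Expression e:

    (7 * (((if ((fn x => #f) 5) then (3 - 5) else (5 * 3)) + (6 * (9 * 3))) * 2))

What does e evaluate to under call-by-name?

Working:
step 0: (7 * (((if ((\x.false) 5) then (3 - 5) else (5 * 3)) + (6 * (9 * 3))) * 2))
step 1: [beta@1.0.0.0] (7 * (((if false then (3 - 5) else (5 * 3)) + (6 * (9 * 3))) * 2))
step 2: [if@1.0.0] (7 * (((5 * 3) + (6 * (9 * 3))) * 2))
step 3: [delta@1.0.0] (7 * ((15 + (6 * (9 * 3))) * 2))
step 4: [delta@1.0.1.1] (7 * ((15 + (6 * 27)) * 2))
step 5: [delta@1.0.1] (7 * ((15 + 162) * 2))
step 6: [delta@1.0] (7 * (177 * 2))
step 7: [delta@1] (7 * 354)
step 8: [delta@root] 2478

Answer: 2478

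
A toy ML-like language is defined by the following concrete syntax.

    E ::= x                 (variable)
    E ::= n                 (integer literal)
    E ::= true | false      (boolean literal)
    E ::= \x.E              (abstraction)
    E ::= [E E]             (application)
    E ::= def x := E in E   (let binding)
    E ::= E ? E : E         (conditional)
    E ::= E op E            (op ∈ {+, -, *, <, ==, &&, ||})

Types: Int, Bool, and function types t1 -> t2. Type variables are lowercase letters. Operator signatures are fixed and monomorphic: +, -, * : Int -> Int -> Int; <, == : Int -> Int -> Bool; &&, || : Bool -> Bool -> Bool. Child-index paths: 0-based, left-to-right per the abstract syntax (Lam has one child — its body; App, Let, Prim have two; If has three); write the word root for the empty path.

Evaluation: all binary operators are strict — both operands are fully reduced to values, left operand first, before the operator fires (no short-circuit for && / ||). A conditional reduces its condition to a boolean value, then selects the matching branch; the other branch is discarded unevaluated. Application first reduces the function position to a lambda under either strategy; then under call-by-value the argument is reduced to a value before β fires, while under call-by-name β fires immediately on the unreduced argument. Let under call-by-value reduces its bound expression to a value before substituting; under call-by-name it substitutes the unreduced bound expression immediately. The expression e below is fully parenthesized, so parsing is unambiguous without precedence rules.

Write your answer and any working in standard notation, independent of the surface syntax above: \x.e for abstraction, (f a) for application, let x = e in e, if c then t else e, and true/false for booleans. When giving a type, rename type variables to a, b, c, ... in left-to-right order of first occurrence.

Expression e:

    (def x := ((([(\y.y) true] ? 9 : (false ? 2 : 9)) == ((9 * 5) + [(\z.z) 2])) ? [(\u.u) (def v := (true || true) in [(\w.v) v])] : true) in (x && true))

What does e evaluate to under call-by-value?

Trace:
step 0: (let x = (if ((if ((\y.y) true) then 9 else (if false then 2 else 9)) == ((9 * 5) + ((\z.z) 2))) then ((\u.u) (let v = (true || true) in ((\w.v) v))) else true) in (x && true))
step 1: [beta@0.0.0.0] (let x = (if ((if true then 9 else (if false then 2 else 9)) == ((9 * 5) + ((\z.z) 2))) then ((\u.u) (let v = (true || true) in ((\w.v) v))) else true) in (x && true))
step 2: [if@0.0.0] (let x = (if (9 == ((9 * 5) + ((\z.z) 2))) then ((\u.u) (let v = (true || true) in ((\w.v) v))) else true) in (x && true))
step 3: [delta@0.0.1.0] (let x = (if (9 == (45 + ((\z.z) 2))) then ((\u.u) (let v = (true || true) in ((\w.v) v))) else true) in (x && true))
step 4: [beta@0.0.1.1] (let x = (if (9 == (45 + 2)) then ((\u.u) (let v = (true || true) in ((\w.v) v))) else true) in (x && true))
step 5: [delta@0.0.1] (let x = (if (9 == 47) then ((\u.u) (let v = (true || true) in ((\w.v) v))) else true) in (x && true))
step 6: [delta@0.0] (let x = (if false then ((\u.u) (let v = (true || true) in ((\w.v) v))) else true) in (x && true))
step 7: [if@0] (let x = true in (x && true))
step 8: [let@root] (true && true)
step 9: [delta@root] true

Answer: true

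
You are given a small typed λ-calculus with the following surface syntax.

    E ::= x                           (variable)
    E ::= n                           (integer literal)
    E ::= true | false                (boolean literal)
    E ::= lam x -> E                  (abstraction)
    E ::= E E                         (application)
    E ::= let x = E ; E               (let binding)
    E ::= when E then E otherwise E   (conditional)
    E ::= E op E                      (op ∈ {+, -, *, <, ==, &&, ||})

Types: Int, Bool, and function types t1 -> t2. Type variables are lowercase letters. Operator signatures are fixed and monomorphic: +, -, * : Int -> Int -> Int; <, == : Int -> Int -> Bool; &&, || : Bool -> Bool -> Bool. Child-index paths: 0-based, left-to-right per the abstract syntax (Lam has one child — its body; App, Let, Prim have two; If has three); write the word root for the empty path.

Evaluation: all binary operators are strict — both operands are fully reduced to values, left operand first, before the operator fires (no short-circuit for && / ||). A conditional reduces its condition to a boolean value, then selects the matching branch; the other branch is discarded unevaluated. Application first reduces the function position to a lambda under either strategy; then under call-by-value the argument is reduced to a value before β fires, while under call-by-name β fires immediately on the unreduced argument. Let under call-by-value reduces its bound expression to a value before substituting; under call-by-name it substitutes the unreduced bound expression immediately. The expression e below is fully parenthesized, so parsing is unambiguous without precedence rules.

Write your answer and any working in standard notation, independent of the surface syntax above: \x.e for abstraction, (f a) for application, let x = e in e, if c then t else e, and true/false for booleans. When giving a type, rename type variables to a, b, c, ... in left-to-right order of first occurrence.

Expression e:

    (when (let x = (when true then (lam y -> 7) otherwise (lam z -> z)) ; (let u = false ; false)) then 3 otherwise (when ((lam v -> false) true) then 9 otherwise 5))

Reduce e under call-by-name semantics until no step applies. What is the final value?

Answer: 5

Working:
step 0: (if (let x = (if true then (\y.7) else (\z.z)) in (let u = false in false)) then 3 else (if ((\v.false) true) then 9 else 5))
step 1: [let@0] (if (let u = false in false) then 3 else (if ((\v.false) true) then 9 else 5))
step 2: [let@0] (if false then 3 else (if ((\v.false) true) then 9 else 5))
step 3: [if@root] (if ((\v.false) true) then 9 else 5)
step 4: [beta@0] (if false then 9 else 5)
step 5: [if@root] 5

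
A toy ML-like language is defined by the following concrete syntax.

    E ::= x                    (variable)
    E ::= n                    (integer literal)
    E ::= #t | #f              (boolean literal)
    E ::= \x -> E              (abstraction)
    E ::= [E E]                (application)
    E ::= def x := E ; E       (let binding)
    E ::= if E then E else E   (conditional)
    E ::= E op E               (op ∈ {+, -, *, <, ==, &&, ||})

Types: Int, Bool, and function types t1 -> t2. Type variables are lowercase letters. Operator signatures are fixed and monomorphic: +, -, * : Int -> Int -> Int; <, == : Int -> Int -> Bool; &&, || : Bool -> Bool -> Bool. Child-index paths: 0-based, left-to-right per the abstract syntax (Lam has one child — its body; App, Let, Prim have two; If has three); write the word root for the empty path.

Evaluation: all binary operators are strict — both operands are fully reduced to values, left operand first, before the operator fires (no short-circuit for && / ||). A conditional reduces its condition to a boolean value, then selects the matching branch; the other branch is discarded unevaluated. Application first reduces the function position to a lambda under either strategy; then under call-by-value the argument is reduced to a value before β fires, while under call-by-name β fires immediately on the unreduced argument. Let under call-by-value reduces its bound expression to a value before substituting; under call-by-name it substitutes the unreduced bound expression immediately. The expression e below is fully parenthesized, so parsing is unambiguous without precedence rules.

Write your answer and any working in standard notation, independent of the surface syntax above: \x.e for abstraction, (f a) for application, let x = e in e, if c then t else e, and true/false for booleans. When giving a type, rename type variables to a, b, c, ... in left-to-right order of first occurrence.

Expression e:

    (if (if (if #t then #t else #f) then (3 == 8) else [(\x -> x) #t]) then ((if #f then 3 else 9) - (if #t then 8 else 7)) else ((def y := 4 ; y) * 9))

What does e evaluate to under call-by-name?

Trace:
step 0: (if (if (if true then true else false) then (3 == 8) else ((\x.x) true)) then ((if false then 3 else 9) - (if true then 8 else 7)) else ((let y = 4 in y) * 9))
step 1: [if@0.0] (if (if true then (3 == 8) else ((\x.x) true)) then ((if false then 3 else 9) - (if true then 8 else 7)) else ((let y = 4 in y) * 9))
step 2: [if@0] (if (3 == 8) then ((if false then 3 else 9) - (if true then 8 else 7)) else ((let y = 4 in y) * 9))
step 3: [delta@0] (if false then ((if false then 3 else 9) - (if true then 8 else 7)) else ((let y = 4 in y) * 9))
step 4: [if@root] ((let y = 4 in y) * 9)
step 5: [let@0] (4 * 9)
step 6: [delta@root] 36

Answer: 36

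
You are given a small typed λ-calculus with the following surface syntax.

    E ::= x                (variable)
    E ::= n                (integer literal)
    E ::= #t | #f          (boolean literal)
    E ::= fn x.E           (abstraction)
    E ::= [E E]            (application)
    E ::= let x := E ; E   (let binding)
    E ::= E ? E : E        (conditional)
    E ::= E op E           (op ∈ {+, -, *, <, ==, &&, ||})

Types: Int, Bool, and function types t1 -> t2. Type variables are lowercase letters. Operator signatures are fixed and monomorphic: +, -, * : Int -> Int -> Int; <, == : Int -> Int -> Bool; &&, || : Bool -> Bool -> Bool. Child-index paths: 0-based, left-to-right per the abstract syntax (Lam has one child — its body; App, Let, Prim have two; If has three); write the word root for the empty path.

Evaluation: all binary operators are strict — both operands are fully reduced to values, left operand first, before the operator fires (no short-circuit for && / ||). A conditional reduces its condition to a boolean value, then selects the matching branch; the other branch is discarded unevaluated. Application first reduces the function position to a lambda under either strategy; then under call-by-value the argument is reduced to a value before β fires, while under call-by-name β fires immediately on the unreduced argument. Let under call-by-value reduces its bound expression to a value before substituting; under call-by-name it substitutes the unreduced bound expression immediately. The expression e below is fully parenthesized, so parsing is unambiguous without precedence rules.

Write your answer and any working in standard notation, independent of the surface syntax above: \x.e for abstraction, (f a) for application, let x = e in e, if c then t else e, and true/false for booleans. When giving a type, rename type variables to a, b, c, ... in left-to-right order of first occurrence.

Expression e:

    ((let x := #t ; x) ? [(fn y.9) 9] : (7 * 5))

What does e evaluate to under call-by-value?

Trace:
step 0: (if (let x = true in x) then ((\y.9) 9) else (7 * 5))
step 1: [let@0] (if true then ((\y.9) 9) else (7 * 5))
step 2: [if@root] ((\y.9) 9)
step 3: [beta@root] 9

Answer: 9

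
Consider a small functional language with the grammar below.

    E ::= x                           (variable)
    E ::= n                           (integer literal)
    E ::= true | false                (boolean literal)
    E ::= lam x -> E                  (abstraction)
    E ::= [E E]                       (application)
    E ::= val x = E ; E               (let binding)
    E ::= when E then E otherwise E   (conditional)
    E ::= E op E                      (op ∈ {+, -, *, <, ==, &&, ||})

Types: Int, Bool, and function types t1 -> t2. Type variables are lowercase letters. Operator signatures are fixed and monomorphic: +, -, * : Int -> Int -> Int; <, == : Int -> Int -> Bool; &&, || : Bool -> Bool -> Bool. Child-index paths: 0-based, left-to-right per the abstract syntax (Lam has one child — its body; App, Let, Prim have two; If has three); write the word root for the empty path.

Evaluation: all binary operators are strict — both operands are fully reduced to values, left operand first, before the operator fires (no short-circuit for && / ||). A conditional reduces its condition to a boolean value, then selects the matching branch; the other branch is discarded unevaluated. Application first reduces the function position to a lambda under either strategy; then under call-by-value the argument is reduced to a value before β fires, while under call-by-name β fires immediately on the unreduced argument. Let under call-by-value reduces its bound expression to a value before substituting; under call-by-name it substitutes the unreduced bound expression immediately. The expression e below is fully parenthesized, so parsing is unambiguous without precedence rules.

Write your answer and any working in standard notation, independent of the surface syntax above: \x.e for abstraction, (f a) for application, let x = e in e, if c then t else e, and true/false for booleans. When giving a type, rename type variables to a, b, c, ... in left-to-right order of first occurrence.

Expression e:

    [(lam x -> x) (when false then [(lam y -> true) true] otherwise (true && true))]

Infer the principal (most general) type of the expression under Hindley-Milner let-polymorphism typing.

Answer: Bool

Derivation:
x : a
\x._ : a -> a
  unify Bool ~ Bool
\y._ : b -> Bool
  unify b -> Bool ~ Bool -> c
  unify b ~ Bool
  unify Bool ~ c
_ _ : Bool
  unify Bool ~ Bool
  unify Bool ~ Bool
  unify Bool ~ Bool
  unify a -> a ~ Bool -> d
  unify a ~ Bool
  unify Bool ~ d
_ _ : Bool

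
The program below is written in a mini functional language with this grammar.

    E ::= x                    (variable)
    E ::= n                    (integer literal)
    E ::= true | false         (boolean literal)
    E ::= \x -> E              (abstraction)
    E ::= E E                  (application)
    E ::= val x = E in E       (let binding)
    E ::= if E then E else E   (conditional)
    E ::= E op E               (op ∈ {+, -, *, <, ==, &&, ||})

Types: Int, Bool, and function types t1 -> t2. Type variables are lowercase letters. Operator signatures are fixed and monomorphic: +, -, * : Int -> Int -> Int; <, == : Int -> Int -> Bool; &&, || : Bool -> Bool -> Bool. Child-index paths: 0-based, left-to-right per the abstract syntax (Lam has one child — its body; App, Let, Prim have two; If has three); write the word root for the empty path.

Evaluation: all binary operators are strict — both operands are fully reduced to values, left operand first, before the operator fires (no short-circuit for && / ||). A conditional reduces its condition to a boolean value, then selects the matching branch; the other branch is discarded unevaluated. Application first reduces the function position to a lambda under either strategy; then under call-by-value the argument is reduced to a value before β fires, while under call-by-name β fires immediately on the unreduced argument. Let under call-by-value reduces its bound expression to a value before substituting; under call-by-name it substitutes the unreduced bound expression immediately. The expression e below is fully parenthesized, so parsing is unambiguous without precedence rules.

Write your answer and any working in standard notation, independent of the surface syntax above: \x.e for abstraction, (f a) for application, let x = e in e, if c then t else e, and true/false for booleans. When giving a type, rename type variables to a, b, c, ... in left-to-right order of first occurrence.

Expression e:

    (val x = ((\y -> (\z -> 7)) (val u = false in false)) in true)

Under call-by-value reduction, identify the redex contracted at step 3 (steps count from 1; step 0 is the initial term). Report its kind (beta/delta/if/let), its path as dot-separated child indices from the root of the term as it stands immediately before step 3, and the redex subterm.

Answer: let at root : (let x = (\z.7) in true)

Working:
step 0: (let x = ((\y.(\z.7)) (let u = false in false)) in true)
step 1: [let@0.1] (let x = ((\y.(\z.7)) false) in true)
step 2: [beta@0] (let x = (\z.7) in true)
step 3: [let@root] true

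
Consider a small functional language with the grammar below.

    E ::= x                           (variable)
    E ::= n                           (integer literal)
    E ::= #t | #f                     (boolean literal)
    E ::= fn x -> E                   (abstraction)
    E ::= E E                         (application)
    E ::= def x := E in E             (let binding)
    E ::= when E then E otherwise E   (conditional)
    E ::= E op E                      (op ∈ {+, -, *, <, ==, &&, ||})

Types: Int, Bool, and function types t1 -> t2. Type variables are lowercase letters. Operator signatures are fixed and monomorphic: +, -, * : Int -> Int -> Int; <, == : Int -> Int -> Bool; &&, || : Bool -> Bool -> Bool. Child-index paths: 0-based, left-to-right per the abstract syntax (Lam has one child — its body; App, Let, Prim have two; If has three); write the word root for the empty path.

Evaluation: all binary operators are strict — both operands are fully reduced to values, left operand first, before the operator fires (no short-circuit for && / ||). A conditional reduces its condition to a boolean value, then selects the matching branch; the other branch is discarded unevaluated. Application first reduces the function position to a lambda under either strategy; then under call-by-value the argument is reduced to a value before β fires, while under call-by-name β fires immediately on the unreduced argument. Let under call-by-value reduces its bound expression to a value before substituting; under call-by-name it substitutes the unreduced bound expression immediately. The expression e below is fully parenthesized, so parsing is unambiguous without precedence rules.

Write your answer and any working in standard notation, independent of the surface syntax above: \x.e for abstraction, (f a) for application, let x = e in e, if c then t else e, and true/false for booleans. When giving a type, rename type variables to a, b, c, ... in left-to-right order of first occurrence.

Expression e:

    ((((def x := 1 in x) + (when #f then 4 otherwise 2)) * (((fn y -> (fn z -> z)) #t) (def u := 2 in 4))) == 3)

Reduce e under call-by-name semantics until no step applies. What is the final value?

Answer: false

Derivation:
step 0: ((((let x = 1 in x) + (if false then 4 else 2)) * (((\y.(\z.z)) true) (let u = 2 in 4))) == 3)
step 1: [let@0.0.0] (((1 + (if false then 4 else 2)) * (((\y.(\z.z)) true) (let u = 2 in 4))) == 3)
step 2: [if@0.0.1] (((1 + 2) * (((\y.(\z.z)) true) (let u = 2 in 4))) == 3)
step 3: [delta@0.0] ((3 * (((\y.(\z.z)) true) (let u = 2 in 4))) == 3)
step 4: [beta@0.1.0] ((3 * ((\z.z) (let u = 2 in 4))) == 3)
step 5: [beta@0.1] ((3 * (let u = 2 in 4)) == 3)
step 6: [let@0.1] ((3 * 4) == 3)
step 7: [delta@0] (12 == 3)
step 8: [delta@root] false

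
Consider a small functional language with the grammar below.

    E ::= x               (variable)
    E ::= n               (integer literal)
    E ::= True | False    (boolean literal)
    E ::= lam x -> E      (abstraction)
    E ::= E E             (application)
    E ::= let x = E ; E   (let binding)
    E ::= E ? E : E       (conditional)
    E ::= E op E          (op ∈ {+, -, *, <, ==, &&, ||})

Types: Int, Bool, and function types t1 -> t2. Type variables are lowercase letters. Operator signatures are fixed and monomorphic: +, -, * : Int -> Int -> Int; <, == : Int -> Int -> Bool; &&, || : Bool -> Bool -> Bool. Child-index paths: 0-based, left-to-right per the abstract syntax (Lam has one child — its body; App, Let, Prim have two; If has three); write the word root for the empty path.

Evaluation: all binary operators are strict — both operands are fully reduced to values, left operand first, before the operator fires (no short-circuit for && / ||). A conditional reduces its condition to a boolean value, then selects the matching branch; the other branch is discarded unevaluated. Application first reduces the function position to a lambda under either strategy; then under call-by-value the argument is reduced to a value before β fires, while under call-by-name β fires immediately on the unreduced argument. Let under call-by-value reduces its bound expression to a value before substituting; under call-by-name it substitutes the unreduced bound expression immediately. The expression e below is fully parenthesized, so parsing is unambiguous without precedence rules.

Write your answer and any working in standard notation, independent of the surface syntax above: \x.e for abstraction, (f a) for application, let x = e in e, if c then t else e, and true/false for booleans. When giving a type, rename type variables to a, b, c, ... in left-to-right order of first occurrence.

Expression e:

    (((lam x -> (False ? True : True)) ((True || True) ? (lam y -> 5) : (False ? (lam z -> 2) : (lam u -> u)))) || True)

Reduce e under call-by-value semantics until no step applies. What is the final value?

Trace:
step 0: (((\x.(if false then true else true)) (if (true || true) then (\y.5) else (if false then (\z.2) else (\u.u)))) || true)
step 1: [delta@0.1.0] (((\x.(if false then true else true)) (if true then (\y.5) else (if false then (\z.2) else (\u.u)))) || true)
step 2: [if@0.1] (((\x.(if false then true else true)) (\y.5)) || true)
step 3: [beta@0] ((if false then true else true) || true)
step 4: [if@0] (true || true)
step 5: [delta@root] true

Answer: true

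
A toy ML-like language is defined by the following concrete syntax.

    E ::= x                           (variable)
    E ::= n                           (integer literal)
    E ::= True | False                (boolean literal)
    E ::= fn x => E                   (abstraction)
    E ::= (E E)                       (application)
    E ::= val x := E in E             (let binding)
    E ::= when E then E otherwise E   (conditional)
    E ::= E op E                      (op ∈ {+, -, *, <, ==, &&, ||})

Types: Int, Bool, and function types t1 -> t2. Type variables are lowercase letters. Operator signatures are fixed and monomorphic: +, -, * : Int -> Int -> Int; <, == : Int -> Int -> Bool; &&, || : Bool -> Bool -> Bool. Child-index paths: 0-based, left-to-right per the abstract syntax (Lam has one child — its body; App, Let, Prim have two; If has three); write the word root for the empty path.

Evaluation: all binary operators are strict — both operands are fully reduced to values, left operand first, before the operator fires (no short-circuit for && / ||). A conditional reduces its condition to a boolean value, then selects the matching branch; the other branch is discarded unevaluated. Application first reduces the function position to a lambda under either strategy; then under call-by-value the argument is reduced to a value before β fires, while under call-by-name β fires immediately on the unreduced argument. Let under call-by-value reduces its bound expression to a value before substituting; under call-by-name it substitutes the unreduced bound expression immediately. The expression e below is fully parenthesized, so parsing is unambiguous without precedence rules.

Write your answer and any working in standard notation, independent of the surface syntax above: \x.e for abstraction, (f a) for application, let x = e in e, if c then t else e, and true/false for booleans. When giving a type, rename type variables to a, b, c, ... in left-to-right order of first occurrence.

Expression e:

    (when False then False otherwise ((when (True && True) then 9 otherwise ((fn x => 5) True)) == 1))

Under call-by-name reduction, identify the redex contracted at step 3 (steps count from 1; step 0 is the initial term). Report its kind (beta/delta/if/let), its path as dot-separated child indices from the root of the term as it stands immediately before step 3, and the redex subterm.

Working:
step 0: (if false then false else ((if (true && true) then 9 else ((\x.5) true)) == 1))
step 1: [if@root] ((if (true && true) then 9 else ((\x.5) true)) == 1)
step 2: [delta@0.0] ((if true then 9 else ((\x.5) true)) == 1)
step 3: [if@0] (9 == 1)

Answer: if at 0 : (if true then 9 else ((\x.5) true))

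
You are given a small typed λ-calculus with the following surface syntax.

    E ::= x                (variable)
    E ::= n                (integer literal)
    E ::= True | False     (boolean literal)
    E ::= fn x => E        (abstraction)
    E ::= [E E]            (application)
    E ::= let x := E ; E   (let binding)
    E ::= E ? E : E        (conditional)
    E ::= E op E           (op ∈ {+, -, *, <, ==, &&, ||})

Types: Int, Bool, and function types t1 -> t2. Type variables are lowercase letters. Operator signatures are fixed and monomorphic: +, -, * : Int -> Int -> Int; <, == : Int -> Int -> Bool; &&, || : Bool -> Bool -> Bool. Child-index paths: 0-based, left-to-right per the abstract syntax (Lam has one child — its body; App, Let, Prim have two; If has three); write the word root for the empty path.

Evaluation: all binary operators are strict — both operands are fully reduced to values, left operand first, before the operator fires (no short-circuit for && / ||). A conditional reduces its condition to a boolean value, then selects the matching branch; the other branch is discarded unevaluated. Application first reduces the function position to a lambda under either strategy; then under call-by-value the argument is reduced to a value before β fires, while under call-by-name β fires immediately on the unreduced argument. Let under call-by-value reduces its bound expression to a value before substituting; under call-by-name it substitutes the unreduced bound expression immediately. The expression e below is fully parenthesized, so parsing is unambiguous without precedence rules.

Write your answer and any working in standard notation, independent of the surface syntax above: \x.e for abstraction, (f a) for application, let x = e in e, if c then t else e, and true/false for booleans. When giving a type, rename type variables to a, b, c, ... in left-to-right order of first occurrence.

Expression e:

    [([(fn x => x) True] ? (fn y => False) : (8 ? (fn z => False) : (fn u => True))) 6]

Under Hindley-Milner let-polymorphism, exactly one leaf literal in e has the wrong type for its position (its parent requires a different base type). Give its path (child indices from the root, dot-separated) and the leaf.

Working:
x : a
\x._ : a -> a
  unify a -> a ~ Bool -> b
  unify a ~ Bool
  unify Bool ~ b
_ _ : Bool
  unify Bool ~ Bool
\y._ : c -> Bool
  unify Int ~ Bool
  FAIL: mismatch Int ~ Bool

Answer: 0.2.0 : 8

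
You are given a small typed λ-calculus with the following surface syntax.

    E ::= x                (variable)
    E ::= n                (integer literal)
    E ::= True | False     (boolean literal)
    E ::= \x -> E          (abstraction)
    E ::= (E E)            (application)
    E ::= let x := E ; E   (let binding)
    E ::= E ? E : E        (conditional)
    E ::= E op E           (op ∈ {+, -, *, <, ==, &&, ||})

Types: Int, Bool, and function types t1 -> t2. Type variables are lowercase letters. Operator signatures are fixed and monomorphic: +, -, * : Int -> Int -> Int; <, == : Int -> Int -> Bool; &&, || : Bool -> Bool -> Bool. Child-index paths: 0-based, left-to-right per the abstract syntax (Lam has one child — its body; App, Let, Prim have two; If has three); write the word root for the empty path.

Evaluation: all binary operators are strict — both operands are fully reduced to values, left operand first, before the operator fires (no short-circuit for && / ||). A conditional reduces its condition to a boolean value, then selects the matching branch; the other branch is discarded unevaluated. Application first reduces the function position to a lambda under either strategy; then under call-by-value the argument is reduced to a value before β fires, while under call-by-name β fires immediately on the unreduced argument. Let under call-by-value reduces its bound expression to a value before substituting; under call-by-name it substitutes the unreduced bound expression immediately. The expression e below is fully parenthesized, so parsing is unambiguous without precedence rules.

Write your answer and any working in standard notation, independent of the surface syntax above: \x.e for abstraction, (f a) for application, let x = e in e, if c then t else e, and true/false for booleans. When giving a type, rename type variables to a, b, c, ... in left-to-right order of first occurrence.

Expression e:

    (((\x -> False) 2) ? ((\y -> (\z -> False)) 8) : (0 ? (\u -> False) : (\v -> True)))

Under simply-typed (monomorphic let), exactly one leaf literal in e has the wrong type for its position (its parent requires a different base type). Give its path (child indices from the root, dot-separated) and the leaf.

Working:
\x._ : a -> Bool
  unify a -> Bool ~ Int -> b
  unify a ~ Int
  unify Bool ~ b
_ _ : Bool
  unify Bool ~ Bool
\z._ : d -> Bool
\y._ : c -> d -> Bool
  unify c -> d -> Bool ~ Int -> e
  unify c ~ Int
  unify d -> Bool ~ e
_ _ : d -> Bool
  unify Int ~ Bool
  FAIL: mismatch Int ~ Bool

Answer: 2.0 : 0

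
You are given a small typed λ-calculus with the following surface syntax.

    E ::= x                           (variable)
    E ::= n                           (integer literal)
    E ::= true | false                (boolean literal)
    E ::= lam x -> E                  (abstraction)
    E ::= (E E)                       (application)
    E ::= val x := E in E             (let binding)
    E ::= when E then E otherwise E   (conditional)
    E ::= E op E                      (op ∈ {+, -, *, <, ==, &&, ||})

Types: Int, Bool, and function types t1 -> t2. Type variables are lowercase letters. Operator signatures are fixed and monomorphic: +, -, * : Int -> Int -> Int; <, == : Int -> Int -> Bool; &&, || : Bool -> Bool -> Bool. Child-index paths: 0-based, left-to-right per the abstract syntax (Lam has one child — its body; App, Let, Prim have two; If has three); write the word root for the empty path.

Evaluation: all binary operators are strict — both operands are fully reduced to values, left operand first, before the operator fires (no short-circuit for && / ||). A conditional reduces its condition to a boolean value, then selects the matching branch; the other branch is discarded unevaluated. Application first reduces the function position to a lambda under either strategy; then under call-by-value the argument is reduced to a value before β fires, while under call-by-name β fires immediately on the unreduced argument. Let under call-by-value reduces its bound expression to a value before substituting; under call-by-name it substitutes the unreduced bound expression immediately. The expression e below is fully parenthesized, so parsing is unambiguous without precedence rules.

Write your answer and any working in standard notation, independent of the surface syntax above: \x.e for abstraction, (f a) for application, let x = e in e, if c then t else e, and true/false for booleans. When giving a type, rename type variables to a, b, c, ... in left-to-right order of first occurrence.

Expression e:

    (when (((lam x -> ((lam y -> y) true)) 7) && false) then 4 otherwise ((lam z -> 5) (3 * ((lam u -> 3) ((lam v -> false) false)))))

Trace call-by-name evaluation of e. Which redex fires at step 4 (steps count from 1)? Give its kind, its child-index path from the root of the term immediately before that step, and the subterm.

Answer: if at root : (if false then 4 else ((\z.5) (3 * ((\u.3) ((\v.false) false)))))

Trace:
step 0: (if (((\x.((\y.y) true)) 7) && false) then 4 else ((\z.5) (3 * ((\u.3) ((\v.false) false)))))
step 1: [beta@0.0] (if (((\y.y) true) && false) then 4 else ((\z.5) (3 * ((\u.3) ((\v.false) false)))))
step 2: [beta@0.0] (if (true && false) then 4 else ((\z.5) (3 * ((\u.3) ((\v.false) false)))))
step 3: [delta@0] (if false then 4 else ((\z.5) (3 * ((\u.3) ((\v.false) false)))))
step 4: [if@root] ((\z.5) (3 * ((\u.3) ((\v.false) false))))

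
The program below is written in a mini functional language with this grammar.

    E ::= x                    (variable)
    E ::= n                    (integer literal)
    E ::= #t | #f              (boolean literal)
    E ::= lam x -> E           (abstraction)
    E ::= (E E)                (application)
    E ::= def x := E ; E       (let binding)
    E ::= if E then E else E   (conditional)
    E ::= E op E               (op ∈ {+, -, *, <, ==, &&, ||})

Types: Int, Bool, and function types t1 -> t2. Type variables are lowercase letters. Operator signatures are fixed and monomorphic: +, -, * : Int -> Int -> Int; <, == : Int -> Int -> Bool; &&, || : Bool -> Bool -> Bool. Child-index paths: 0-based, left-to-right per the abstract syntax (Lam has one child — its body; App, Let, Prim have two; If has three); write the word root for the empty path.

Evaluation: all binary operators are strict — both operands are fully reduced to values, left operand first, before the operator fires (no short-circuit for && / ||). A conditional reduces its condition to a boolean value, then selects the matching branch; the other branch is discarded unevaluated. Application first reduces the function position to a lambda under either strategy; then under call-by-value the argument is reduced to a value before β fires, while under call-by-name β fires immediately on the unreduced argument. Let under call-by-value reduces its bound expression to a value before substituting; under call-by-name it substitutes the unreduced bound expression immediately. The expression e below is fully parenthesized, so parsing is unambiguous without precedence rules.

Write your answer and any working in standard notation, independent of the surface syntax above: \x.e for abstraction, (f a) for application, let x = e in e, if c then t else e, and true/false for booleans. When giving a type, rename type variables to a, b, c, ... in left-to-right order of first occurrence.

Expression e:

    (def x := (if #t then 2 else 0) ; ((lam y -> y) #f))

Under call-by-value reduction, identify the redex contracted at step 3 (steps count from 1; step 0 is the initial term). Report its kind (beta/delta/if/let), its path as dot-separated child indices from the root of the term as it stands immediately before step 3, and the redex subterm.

Trace:
step 0: (let x = (if true then 2 else 0) in ((\y.y) false))
step 1: [if@0] (let x = 2 in ((\y.y) false))
step 2: [let@root] ((\y.y) false)
step 3: [beta@root] false

Answer: beta at root : ((\y.y) false)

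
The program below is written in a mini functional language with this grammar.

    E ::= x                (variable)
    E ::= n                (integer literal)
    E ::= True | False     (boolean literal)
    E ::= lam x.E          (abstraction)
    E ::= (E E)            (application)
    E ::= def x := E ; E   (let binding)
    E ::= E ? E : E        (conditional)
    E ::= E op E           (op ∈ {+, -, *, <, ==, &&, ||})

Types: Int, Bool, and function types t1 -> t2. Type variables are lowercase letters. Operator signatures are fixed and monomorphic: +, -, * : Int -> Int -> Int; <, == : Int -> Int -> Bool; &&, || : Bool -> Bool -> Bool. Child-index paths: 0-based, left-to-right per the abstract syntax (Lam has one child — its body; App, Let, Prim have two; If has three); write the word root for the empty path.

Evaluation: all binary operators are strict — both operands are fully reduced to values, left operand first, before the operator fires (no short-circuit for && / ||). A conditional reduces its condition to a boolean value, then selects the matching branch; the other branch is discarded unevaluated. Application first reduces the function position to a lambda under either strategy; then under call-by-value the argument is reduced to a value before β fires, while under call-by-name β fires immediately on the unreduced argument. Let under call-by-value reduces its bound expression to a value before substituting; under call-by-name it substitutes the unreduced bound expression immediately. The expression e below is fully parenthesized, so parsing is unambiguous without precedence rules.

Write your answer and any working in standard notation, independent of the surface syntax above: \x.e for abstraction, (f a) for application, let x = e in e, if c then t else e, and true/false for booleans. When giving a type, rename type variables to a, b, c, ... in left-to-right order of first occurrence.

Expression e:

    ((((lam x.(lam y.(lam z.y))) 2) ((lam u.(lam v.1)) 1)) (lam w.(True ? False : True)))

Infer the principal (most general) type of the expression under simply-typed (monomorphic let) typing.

Answer: a -> Int

Derivation:
y : b
\z._ : c -> b
\y._ : b -> c -> b
\x._ : a -> b -> c -> b
  unify a -> b -> c -> b ~ Int -> d
  unify a ~ Int
  unify b -> c -> b ~ d
_ _ : b -> c -> b
\v._ : f -> Int
\u._ : e -> f -> Int
  unify e -> f -> Int ~ Int -> g
  unify e ~ Int
  unify f -> Int ~ g
_ _ : f -> Int
  unify b -> c -> b ~ (f -> Int) -> h
  unify b ~ f -> Int
  unify c -> f -> Int ~ h
_ _ : c -> f -> Int
  unify Bool ~ Bool
  unify Bool ~ Bool
\w._ : i -> Bool
  unify c -> f -> Int ~ (i -> Bool) -> j
  unify c ~ i -> Bool
  unify f -> Int ~ j
_ _ : f -> Int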